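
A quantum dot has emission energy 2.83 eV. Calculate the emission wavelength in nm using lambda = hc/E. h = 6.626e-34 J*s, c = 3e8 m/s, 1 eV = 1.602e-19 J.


Convert energy: E = 2.83 eV = 2.83 * 1.602e-19 = 4.53366e-19 J
lambda = h*c / E = 6.626e-34 * 3e8 / 4.53366e-19
lambda = 4.38454e-07 m = 438.5 nm

438.5


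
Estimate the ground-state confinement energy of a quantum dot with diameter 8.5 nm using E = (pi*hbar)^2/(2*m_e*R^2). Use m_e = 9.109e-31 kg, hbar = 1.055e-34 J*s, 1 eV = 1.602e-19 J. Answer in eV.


Radius R = 8.5/2 = 4.25 nm = 4.25e-09 m
E = (pi * 1.055e-34)^2 / (2 * 9.109e-31 * (4.25e-09)^2)
E(J) = 3.33831e-21
E = E(J) / 1.602e-19 = 0.0208 eV

0.0208


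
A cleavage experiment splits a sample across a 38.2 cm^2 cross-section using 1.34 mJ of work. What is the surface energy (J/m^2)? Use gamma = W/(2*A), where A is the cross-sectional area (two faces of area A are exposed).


Convert: A = 38.2 cm^2 = 0.00382 m^2, W = 1.34 mJ = 0.00134 J
Cleaving exposes two faces of area A, so total new surface = 2*A and gamma = W / (2*A)
gamma = 0.00134 / (2 * 0.00382)
gamma = 0.175 J/m^2

0.175


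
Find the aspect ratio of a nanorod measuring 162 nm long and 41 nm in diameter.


Aspect ratio AR = length / diameter
AR = 162 / 41
AR = 3.95

3.95


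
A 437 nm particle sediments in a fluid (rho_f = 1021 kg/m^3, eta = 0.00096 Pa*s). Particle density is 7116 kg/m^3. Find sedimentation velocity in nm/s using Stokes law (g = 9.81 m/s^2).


Radius R = 437/2 nm = 2.185e-07 m
Density difference = 7116 - 1021 = 6095 kg/m^3
v = 2 * R^2 * (rho_p - rho_f) * g / (9 * eta)
v = 2 * (2.185e-07)^2 * 6095 * 9.81 / (9 * 0.00096)
v = 6.60788e-07 m/s = 660.7876 nm/s

660.7876


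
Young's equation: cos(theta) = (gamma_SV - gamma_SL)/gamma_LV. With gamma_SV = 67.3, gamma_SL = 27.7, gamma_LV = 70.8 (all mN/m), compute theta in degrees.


cos(theta) = (gamma_SV - gamma_SL) / gamma_LV
cos(theta) = (67.3 - 27.7) / 70.8
cos(theta) = 0.559322
theta = arccos(0.559322) = 55.99 degrees

55.99


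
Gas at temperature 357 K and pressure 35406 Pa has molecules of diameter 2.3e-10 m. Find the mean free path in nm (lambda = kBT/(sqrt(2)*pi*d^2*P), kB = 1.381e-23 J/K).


Mean free path: lambda = kB*T / (sqrt(2) * pi * d^2 * P)
lambda = 1.381e-23 * 357 / (sqrt(2) * pi * (2.3e-10)^2 * 35406)
lambda = 5.92467e-07 m
lambda = 592.47 nm

592.47


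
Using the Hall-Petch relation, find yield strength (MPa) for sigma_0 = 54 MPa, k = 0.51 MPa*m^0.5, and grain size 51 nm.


d = 51 nm = 5.1e-08 m
sqrt(d) = 0.0002258318
Hall-Petch contribution = k / sqrt(d) = 0.51 / 0.0002258318 = 2258.3 MPa
sigma = sigma_0 + k/sqrt(d) = 54 + 2258.3 = 2312.3 MPa

2312.3


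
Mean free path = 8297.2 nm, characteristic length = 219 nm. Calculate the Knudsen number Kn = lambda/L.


Knudsen number Kn = lambda / L
Kn = 8297.2 / 219
Kn = 37.8868

37.8868


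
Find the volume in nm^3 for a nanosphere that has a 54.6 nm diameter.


Radius r = 54.6/2 = 27.3 nm
Volume V = (4/3) * pi * r^3
V = (4/3) * pi * (27.3)^3
V = 85226.87 nm^3

85226.87


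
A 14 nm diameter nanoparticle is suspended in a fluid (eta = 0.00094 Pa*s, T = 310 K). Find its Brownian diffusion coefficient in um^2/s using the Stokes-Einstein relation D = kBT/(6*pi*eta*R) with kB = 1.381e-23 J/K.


Radius R = 14/2 = 7 nm = 7e-09 m
D = kB*T / (6*pi*eta*R)
D = 1.381e-23 * 310 / (6 * pi * 0.00094 * 7e-09)
D = 3.45166e-11 m^2/s = 34.517 um^2/s

34.517


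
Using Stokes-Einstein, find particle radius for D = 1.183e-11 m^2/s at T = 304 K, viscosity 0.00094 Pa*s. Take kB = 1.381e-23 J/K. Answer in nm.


Stokes-Einstein: R = kB*T / (6*pi*eta*D)
R = 1.381e-23 * 304 / (6 * pi * 0.00094 * 1.183e-11)
R = 2.00287e-08 m = 20.03 nm

20.03


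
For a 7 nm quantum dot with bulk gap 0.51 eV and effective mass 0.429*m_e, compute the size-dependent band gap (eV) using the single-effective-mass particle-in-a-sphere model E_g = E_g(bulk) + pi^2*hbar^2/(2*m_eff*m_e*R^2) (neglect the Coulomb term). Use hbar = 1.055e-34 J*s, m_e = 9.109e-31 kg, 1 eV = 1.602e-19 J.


Radius R = 7/2 nm = 3.5e-09 m
Confinement energy dE = pi^2 * hbar^2 / (2 * m_eff * m_e * R^2)
dE = pi^2 * (1.055e-34)^2 / (2 * 0.429 * 9.109e-31 * (3.5e-09)^2) J, divided by 1.602e-19 J/eV
dE = 0.0716 eV
Total band gap = E_g(bulk) + dE = 0.51 + 0.0716 = 0.5816 eV

0.5816


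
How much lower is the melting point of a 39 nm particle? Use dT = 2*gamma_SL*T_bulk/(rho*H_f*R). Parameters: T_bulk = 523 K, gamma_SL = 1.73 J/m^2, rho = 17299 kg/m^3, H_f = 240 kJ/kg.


Radius R = 39/2 = 19.5 nm = 1.95e-08 m
Convert H_f = 240 kJ/kg = 240000 J/kg
dT = 2 * gamma_SL * T_bulk / (rho * H_f * R)
dT = 2 * 1.73 * 523 / (17299 * 240000 * 1.95e-08)
dT = 22.4 K

22.4


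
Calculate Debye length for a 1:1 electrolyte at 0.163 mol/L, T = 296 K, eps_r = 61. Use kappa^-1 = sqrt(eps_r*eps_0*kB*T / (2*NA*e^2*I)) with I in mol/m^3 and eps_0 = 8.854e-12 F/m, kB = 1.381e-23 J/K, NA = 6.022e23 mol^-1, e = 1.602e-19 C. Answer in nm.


Ionic strength I = 0.163 * 1^2 * 1000 = 163 mol/m^3
kappa^-1 = sqrt(61 * 8.854e-12 * 1.381e-23 * 296 / (2 * 6.022e23 * (1.602e-19)^2 * 163))
kappa^-1 = 0.662 nm

0.662


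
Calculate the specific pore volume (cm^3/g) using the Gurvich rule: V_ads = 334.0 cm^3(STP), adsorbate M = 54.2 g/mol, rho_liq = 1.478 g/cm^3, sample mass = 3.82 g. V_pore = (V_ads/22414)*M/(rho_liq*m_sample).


Moles adsorbed n = V_ads / 22414 = 334.0 / 22414 = 1.490140e-02 mol
Liquid volume V_liq = n * M / rho_liq = 1.490140e-02 * 54.2 / 1.478 = 0.54645 cm^3
Specific pore volume V_pore = V_liq / m_sample = 0.54645 / 3.82
V_pore = 0.1431 cm^3/g

0.1431


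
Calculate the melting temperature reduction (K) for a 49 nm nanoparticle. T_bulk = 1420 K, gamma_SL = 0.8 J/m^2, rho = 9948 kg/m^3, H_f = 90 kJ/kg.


Radius R = 49/2 = 24.5 nm = 2.45e-08 m
Convert H_f = 90 kJ/kg = 90000 J/kg
dT = 2 * gamma_SL * T_bulk / (rho * H_f * R)
dT = 2 * 0.8 * 1420 / (9948 * 90000 * 2.45e-08)
dT = 103.6 K

103.6


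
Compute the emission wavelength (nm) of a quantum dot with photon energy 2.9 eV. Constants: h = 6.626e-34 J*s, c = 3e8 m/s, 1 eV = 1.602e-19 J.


Convert energy: E = 2.9 eV = 2.9 * 1.602e-19 = 4.6458e-19 J
lambda = h*c / E = 6.626e-34 * 3e8 / 4.6458e-19
lambda = 4.2787e-07 m = 427.9 nm

427.9


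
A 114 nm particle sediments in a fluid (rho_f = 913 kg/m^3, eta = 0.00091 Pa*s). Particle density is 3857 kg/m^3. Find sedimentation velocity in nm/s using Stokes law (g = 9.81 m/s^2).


Radius R = 114/2 nm = 5.7e-08 m
Density difference = 3857 - 913 = 2944 kg/m^3
v = 2 * R^2 * (rho_p - rho_f) * g / (9 * eta)
v = 2 * (5.7e-08)^2 * 2944 * 9.81 / (9 * 0.00091)
v = 2.29141e-08 m/s = 22.9141 nm/s

22.9141


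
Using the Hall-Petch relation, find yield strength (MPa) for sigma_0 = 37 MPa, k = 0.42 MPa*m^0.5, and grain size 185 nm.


d = 185 nm = 1.85e-07 m
sqrt(d) = 0.0004301163
Hall-Petch contribution = k / sqrt(d) = 0.42 / 0.0004301163 = 976.5 MPa
sigma = sigma_0 + k/sqrt(d) = 37 + 976.5 = 1013.5 MPa

1013.5


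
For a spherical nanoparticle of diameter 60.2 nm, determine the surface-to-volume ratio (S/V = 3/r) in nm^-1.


Radius r = 60.2/2 = 30.1 nm
S/V = 3 / r = 3 / 30.1
S/V = 0.0997 nm^-1

0.0997


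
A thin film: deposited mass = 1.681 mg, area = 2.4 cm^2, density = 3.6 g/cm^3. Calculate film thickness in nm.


Convert: m = 1.681 mg = 1.6810e-06 kg, A = 2.4 cm^2 = 2.4000e-04 m^2, rho = 3.6 g/cm^3 = 3600 kg/m^3
t = m / (A * rho)
t = 1.6810e-06 / (2.4000e-04 * 3600)
t = 1.9456e-06 m = 1945.6 nm

1945.6


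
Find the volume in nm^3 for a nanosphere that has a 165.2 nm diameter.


Radius r = 165.2/2 = 82.6 nm
Volume V = (4/3) * pi * r^3
V = (4/3) * pi * (82.6)^3
V = 2360634.51 nm^3

2360634.51


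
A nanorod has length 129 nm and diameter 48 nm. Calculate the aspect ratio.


Aspect ratio AR = length / diameter
AR = 129 / 48
AR = 2.69

2.69


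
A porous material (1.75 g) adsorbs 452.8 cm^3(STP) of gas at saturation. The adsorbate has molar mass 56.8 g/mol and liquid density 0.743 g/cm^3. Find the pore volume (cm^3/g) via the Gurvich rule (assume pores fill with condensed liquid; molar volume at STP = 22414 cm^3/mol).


Moles adsorbed n = V_ads / 22414 = 452.8 / 22414 = 2.020166e-02 mol
Liquid volume V_liq = n * M / rho_liq = 2.020166e-02 * 56.8 / 0.743 = 1.54435 cm^3
Specific pore volume V_pore = V_liq / m_sample = 1.54435 / 1.75
V_pore = 0.8825 cm^3/g

0.8825


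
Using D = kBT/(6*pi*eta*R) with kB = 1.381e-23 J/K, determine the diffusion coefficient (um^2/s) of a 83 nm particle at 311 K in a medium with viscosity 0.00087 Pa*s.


Radius R = 83/2 = 41.5 nm = 4.15e-08 m
D = kB*T / (6*pi*eta*R)
D = 1.381e-23 * 311 / (6 * pi * 0.00087 * 4.15e-08)
D = 6.31082e-12 m^2/s = 6.311 um^2/s

6.311


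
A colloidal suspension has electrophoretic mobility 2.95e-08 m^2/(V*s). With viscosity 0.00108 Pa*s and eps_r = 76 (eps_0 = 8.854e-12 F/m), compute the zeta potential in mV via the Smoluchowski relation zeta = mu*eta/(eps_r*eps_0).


Smoluchowski equation: zeta = mu * eta / (eps_r * eps_0)
zeta = 2.95e-08 * 0.00108 / (76 * 8.854e-12)
zeta = 0.047347 V = 47.35 mV

47.35


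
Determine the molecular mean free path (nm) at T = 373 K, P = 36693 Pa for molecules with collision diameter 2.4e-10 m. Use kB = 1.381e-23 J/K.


Mean free path: lambda = kB*T / (sqrt(2) * pi * d^2 * P)
lambda = 1.381e-23 * 373 / (sqrt(2) * pi * (2.4e-10)^2 * 36693)
lambda = 5.4857e-07 m
lambda = 548.57 nm

548.57


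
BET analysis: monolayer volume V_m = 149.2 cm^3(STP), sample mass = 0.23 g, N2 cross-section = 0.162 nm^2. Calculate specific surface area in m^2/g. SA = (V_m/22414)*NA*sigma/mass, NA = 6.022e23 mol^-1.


Number of moles in monolayer = V_m / 22414 = 149.2 / 22414 = 0.00665655
Number of molecules = moles * NA = 0.00665655 * 6.022e23
SA = molecules * sigma / mass
SA = (149.2 / 22414) * 6.022e23 * 0.162e-18 / 0.23
SA = 2823.4 m^2/g

2823.4


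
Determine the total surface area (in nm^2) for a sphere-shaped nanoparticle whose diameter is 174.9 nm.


Radius r = 174.9/2 = 87.45 nm
Surface area SA = 4 * pi * r^2
SA = 4 * pi * (87.45)^2
SA = 96101.35 nm^2

96101.35


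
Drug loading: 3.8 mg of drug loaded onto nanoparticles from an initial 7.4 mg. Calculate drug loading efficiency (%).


Drug loading efficiency = (drug loaded / drug initial) * 100
DLE = 3.8 / 7.4 * 100
DLE = 0.5135 * 100
DLE = 51.35%

51.35


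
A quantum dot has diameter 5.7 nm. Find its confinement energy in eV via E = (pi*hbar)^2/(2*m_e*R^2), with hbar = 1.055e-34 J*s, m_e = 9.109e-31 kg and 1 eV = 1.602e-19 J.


Radius R = 5.7/2 = 2.85 nm = 2.85e-09 m
E = (pi * 1.055e-34)^2 / (2 * 9.109e-31 * (2.85e-09)^2)
E(J) = 7.42359e-21
E = E(J) / 1.602e-19 = 0.0463 eV

0.0463


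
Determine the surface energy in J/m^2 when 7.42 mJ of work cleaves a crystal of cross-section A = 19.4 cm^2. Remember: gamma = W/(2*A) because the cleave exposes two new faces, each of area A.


Convert: A = 19.4 cm^2 = 0.00194 m^2, W = 7.42 mJ = 0.00742 J
Cleaving exposes two faces of area A, so total new surface = 2*A and gamma = W / (2*A)
gamma = 0.00742 / (2 * 0.00194)
gamma = 1.912 J/m^2

1.912


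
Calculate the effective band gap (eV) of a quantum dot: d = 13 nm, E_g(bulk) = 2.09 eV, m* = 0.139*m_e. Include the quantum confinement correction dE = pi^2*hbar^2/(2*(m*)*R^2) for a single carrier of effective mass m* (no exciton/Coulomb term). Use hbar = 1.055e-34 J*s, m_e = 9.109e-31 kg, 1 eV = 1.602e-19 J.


Radius R = 13/2 nm = 6.5e-09 m
Confinement energy dE = pi^2 * hbar^2 / (2 * m_eff * m_e * R^2)
dE = pi^2 * (1.055e-34)^2 / (2 * 0.139 * 9.109e-31 * (6.5e-09)^2) J, divided by 1.602e-19 J/eV
dE = 0.0641 eV
Total band gap = E_g(bulk) + dE = 2.09 + 0.0641 = 2.1541 eV

2.1541


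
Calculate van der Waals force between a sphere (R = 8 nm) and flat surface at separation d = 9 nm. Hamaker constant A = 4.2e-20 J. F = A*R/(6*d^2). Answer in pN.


Convert to SI: R = 8 nm = 8e-09 m, d = 9 nm = 9e-09 m
F = A * R / (6 * d^2)
F = 4.2e-20 * 8e-09 / (6 * (9e-09)^2)
F = 6.91358e-13 N = 0.691 pN

0.691


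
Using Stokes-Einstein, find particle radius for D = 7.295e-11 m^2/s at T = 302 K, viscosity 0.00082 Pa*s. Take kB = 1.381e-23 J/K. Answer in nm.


Stokes-Einstein: R = kB*T / (6*pi*eta*D)
R = 1.381e-23 * 302 / (6 * pi * 0.00082 * 7.295e-11)
R = 3.6988e-09 m = 3.7 nm

3.7


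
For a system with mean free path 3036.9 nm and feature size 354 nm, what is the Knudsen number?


Knudsen number Kn = lambda / L
Kn = 3036.9 / 354
Kn = 8.5788

8.5788


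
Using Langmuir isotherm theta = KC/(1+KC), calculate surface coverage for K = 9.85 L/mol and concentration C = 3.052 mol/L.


Langmuir isotherm: theta = K*C / (1 + K*C)
K*C = 9.85 * 3.052 = 30.0622
theta = 30.0622 / (1 + 30.0622) = 30.0622 / 31.0622
theta = 0.9678

0.9678


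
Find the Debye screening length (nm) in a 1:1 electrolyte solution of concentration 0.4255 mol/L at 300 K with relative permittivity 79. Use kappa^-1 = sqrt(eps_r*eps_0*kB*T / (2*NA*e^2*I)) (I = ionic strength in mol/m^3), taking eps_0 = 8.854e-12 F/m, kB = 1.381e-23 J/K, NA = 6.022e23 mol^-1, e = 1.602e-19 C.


Ionic strength I = 0.4255 * 1^2 * 1000 = 425.5 mol/m^3
kappa^-1 = sqrt(79 * 8.854e-12 * 1.381e-23 * 300 / (2 * 6.022e23 * (1.602e-19)^2 * 425.5))
kappa^-1 = 0.469 nm

0.469


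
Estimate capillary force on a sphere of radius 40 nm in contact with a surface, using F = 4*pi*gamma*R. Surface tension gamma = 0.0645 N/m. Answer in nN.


Convert radius: R = 40 nm = 4e-08 m
F = 4 * pi * gamma * R
F = 4 * pi * 0.0645 * 4e-08
F = 3.24212e-08 N = 32.4212 nN

32.4212


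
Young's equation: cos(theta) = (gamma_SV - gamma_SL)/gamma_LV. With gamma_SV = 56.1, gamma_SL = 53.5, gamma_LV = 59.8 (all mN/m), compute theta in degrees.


cos(theta) = (gamma_SV - gamma_SL) / gamma_LV
cos(theta) = (56.1 - 53.5) / 59.8
cos(theta) = 0.043478
theta = arccos(0.043478) = 87.51 degrees

87.51


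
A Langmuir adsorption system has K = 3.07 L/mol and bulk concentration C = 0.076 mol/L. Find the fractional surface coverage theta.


Langmuir isotherm: theta = K*C / (1 + K*C)
K*C = 3.07 * 0.076 = 0.23332
theta = 0.23332 / (1 + 0.23332) = 0.23332 / 1.23332
theta = 0.1892

0.1892


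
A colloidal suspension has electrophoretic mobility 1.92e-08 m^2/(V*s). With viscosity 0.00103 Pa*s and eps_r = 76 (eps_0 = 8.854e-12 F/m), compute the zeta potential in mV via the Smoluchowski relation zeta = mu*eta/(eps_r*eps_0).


Smoluchowski equation: zeta = mu * eta / (eps_r * eps_0)
zeta = 1.92e-08 * 0.00103 / (76 * 8.854e-12)
zeta = 0.029389 V = 29.39 mV

29.39


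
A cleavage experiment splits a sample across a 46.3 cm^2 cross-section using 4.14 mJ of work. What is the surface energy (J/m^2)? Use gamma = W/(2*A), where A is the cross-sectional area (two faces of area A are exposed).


Convert: A = 46.3 cm^2 = 0.00463 m^2, W = 4.14 mJ = 0.00414 J
Cleaving exposes two faces of area A, so total new surface = 2*A and gamma = W / (2*A)
gamma = 0.00414 / (2 * 0.00463)
gamma = 0.447 J/m^2

0.447


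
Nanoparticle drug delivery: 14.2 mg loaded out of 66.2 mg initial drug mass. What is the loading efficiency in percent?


Drug loading efficiency = (drug loaded / drug initial) * 100
DLE = 14.2 / 66.2 * 100
DLE = 0.2145 * 100
DLE = 21.45%

21.45


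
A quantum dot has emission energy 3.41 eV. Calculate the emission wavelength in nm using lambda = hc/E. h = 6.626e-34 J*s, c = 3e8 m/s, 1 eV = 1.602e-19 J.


Convert energy: E = 3.41 eV = 3.41 * 1.602e-19 = 5.46282e-19 J
lambda = h*c / E = 6.626e-34 * 3e8 / 5.46282e-19
lambda = 3.63878e-07 m = 363.9 nm

363.9


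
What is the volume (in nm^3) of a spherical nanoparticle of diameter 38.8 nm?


Radius r = 38.8/2 = 19.4 nm
Volume V = (4/3) * pi * r^3
V = (4/3) * pi * (19.4)^3
V = 30583.97 nm^3

30583.97


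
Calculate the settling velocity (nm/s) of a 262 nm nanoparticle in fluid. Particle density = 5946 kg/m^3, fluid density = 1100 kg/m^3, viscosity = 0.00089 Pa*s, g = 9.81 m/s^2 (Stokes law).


Radius R = 262/2 nm = 1.31e-07 m
Density difference = 5946 - 1100 = 4846 kg/m^3
v = 2 * R^2 * (rho_p - rho_f) * g / (9 * eta)
v = 2 * (1.31e-07)^2 * 4846 * 9.81 / (9 * 0.00089)
v = 2.03701e-07 m/s = 203.7007 nm/s

203.7007


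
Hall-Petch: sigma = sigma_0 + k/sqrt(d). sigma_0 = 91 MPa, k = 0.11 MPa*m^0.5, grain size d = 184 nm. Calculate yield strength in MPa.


d = 184 nm = 1.84e-07 m
sqrt(d) = 0.0004289522
Hall-Petch contribution = k / sqrt(d) = 0.11 / 0.0004289522 = 256.4 MPa
sigma = sigma_0 + k/sqrt(d) = 91 + 256.4 = 347.4 MPa

347.4


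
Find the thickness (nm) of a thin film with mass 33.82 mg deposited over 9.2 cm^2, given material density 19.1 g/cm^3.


Convert: m = 33.82 mg = 3.3820e-05 kg, A = 9.2 cm^2 = 9.2000e-04 m^2, rho = 19.1 g/cm^3 = 19100 kg/m^3
t = m / (A * rho)
t = 3.3820e-05 / (9.2000e-04 * 19100)
t = 1.9247e-06 m = 1924.7 nm

1924.7


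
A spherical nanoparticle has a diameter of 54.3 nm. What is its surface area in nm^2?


Radius r = 54.3/2 = 27.15 nm
Surface area SA = 4 * pi * r^2
SA = 4 * pi * (27.15)^2
SA = 9262.95 nm^2

9262.95


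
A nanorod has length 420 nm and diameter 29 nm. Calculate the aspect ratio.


Aspect ratio AR = length / diameter
AR = 420 / 29
AR = 14.48

14.48


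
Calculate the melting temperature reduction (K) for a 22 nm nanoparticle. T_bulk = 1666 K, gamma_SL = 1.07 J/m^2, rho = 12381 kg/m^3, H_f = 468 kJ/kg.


Radius R = 22/2 = 11 nm = 1.1e-08 m
Convert H_f = 468 kJ/kg = 468000 J/kg
dT = 2 * gamma_SL * T_bulk / (rho * H_f * R)
dT = 2 * 1.07 * 1666 / (12381 * 468000 * 1.1e-08)
dT = 55.9 K

55.9


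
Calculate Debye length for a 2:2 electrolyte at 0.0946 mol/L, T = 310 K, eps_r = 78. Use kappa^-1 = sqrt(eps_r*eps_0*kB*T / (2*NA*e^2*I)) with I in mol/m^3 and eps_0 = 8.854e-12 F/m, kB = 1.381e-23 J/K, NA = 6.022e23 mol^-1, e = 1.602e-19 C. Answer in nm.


Ionic strength I = 0.0946 * 2^2 * 1000 = 378.4 mol/m^3
kappa^-1 = sqrt(78 * 8.854e-12 * 1.381e-23 * 310 / (2 * 6.022e23 * (1.602e-19)^2 * 378.4))
kappa^-1 = 0.503 nm

0.503


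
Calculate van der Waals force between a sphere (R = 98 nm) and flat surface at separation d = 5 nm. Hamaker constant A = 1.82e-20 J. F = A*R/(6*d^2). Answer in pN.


Convert to SI: R = 98 nm = 9.8e-08 m, d = 5 nm = 5e-09 m
F = A * R / (6 * d^2)
F = 1.82e-20 * 9.8e-08 / (6 * (5e-09)^2)
F = 1.18907e-11 N = 11.891 pN

11.891


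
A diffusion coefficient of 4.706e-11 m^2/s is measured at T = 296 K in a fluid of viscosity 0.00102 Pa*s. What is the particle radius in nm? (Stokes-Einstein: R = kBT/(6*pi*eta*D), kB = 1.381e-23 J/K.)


Stokes-Einstein: R = kB*T / (6*pi*eta*D)
R = 1.381e-23 * 296 / (6 * pi * 0.00102 * 4.706e-11)
R = 4.51785e-09 m = 4.52 nm

4.52


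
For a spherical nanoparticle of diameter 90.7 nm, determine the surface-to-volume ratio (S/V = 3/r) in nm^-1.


Radius r = 90.7/2 = 45.35 nm
S/V = 3 / r = 3 / 45.35
S/V = 0.0662 nm^-1

0.0662


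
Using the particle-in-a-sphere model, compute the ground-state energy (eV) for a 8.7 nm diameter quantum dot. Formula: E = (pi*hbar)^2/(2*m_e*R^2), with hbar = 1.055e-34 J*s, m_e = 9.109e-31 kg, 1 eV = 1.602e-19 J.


Radius R = 8.7/2 = 4.35 nm = 4.35e-09 m
E = (pi * 1.055e-34)^2 / (2 * 9.109e-31 * (4.35e-09)^2)
E(J) = 3.18658e-21
E = E(J) / 1.602e-19 = 0.0199 eV

0.0199


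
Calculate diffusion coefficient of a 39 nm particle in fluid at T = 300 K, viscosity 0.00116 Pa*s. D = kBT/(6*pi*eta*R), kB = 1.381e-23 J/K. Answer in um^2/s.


Radius R = 39/2 = 19.5 nm = 1.95e-08 m
D = kB*T / (6*pi*eta*R)
D = 1.381e-23 * 300 / (6 * pi * 0.00116 * 1.95e-08)
D = 9.71675e-12 m^2/s = 9.717 um^2/s

9.717


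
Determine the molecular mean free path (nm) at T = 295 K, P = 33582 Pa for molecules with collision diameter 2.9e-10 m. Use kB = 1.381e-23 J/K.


Mean free path: lambda = kB*T / (sqrt(2) * pi * d^2 * P)
lambda = 1.381e-23 * 295 / (sqrt(2) * pi * (2.9e-10)^2 * 33582)
lambda = 3.24675e-07 m
lambda = 324.67 nm

324.67


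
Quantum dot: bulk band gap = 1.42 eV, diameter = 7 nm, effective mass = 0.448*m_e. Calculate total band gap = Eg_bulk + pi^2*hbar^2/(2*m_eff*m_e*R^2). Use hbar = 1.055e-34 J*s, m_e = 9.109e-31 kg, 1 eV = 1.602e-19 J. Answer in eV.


Radius R = 7/2 nm = 3.5e-09 m
Confinement energy dE = pi^2 * hbar^2 / (2 * m_eff * m_e * R^2)
dE = pi^2 * (1.055e-34)^2 / (2 * 0.448 * 9.109e-31 * (3.5e-09)^2) J, divided by 1.602e-19 J/eV
dE = 0.0686 eV
Total band gap = E_g(bulk) + dE = 1.42 + 0.0686 = 1.4886 eV

1.4886


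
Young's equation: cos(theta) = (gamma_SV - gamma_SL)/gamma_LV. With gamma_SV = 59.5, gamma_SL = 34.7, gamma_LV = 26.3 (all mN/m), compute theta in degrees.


cos(theta) = (gamma_SV - gamma_SL) / gamma_LV
cos(theta) = (59.5 - 34.7) / 26.3
cos(theta) = 0.942966
theta = arccos(0.942966) = 19.44 degrees

19.44


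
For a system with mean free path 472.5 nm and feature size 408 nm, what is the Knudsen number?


Knudsen number Kn = lambda / L
Kn = 472.5 / 408
Kn = 1.1581

1.1581


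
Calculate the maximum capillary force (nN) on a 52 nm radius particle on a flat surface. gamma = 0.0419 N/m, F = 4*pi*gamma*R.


Convert radius: R = 52 nm = 5.2e-08 m
F = 4 * pi * gamma * R
F = 4 * pi * 0.0419 * 5.2e-08
F = 2.73796e-08 N = 27.3796 nN

27.3796


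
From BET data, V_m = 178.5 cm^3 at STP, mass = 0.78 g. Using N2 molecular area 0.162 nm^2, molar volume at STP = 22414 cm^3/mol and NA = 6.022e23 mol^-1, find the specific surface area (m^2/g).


Number of moles in monolayer = V_m / 22414 = 178.5 / 22414 = 0.00796377
Number of molecules = moles * NA = 0.00796377 * 6.022e23
SA = molecules * sigma / mass
SA = (178.5 / 22414) * 6.022e23 * 0.162e-18 / 0.78
SA = 996.0 m^2/g

996.0


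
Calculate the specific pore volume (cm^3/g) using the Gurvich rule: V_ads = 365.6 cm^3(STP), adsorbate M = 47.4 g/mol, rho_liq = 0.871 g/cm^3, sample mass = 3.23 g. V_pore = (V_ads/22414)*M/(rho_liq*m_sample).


Moles adsorbed n = V_ads / 22414 = 365.6 / 22414 = 1.631123e-02 mol
Liquid volume V_liq = n * M / rho_liq = 1.631123e-02 * 47.4 / 0.871 = 0.88766 cm^3
Specific pore volume V_pore = V_liq / m_sample = 0.88766 / 3.23
V_pore = 0.2748 cm^3/g

0.2748


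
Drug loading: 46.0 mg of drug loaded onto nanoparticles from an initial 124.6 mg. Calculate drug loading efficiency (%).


Drug loading efficiency = (drug loaded / drug initial) * 100
DLE = 46.0 / 124.6 * 100
DLE = 0.3692 * 100
DLE = 36.92%

36.92


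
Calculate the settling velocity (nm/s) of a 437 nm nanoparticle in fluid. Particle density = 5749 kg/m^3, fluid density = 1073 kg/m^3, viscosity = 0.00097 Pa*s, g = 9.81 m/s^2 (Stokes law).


Radius R = 437/2 nm = 2.185e-07 m
Density difference = 5749 - 1073 = 4676 kg/m^3
v = 2 * R^2 * (rho_p - rho_f) * g / (9 * eta)
v = 2 * (2.185e-07)^2 * 4676 * 9.81 / (9 * 0.00097)
v = 5.01721e-07 m/s = 501.7208 nm/s

501.7208


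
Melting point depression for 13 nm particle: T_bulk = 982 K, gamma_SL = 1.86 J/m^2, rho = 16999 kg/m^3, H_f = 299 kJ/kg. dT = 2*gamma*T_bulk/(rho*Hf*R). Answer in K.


Radius R = 13/2 = 6.5 nm = 6.5e-09 m
Convert H_f = 299 kJ/kg = 299000 J/kg
dT = 2 * gamma_SL * T_bulk / (rho * H_f * R)
dT = 2 * 1.86 * 982 / (16999 * 299000 * 6.5e-09)
dT = 110.6 K

110.6


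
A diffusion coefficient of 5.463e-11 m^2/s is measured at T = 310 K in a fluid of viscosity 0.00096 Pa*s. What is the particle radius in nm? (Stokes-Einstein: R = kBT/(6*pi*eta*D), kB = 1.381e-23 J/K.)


Stokes-Einstein: R = kB*T / (6*pi*eta*D)
R = 1.381e-23 * 310 / (6 * pi * 0.00096 * 5.463e-11)
R = 4.33064e-09 m = 4.33 nm

4.33


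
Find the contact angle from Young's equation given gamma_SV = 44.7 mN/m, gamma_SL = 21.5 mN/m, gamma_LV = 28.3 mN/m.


cos(theta) = (gamma_SV - gamma_SL) / gamma_LV
cos(theta) = (44.7 - 21.5) / 28.3
cos(theta) = 0.819788
theta = arccos(0.819788) = 34.94 degrees

34.94


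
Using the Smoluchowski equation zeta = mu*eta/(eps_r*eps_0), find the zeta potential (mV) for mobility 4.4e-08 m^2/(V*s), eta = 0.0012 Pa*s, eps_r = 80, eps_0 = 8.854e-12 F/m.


Smoluchowski equation: zeta = mu * eta / (eps_r * eps_0)
zeta = 4.4e-08 * 0.0012 / (80 * 8.854e-12)
zeta = 0.074543 V = 74.54 mV

74.54


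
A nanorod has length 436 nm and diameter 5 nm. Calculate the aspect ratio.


Aspect ratio AR = length / diameter
AR = 436 / 5
AR = 87.2

87.2


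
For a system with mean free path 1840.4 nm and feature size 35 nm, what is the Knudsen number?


Knudsen number Kn = lambda / L
Kn = 1840.4 / 35
Kn = 52.5829

52.5829


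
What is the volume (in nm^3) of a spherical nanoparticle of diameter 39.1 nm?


Radius r = 39.1/2 = 19.55 nm
Volume V = (4/3) * pi * r^3
V = (4/3) * pi * (19.55)^3
V = 31298.89 nm^3

31298.89


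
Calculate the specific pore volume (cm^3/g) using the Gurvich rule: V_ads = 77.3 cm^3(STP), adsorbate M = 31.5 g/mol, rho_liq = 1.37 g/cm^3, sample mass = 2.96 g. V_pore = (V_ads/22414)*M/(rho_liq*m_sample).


Moles adsorbed n = V_ads / 22414 = 77.3 / 22414 = 3.448737e-03 mol
Liquid volume V_liq = n * M / rho_liq = 3.448737e-03 * 31.5 / 1.37 = 0.07930 cm^3
Specific pore volume V_pore = V_liq / m_sample = 0.07930 / 2.96
V_pore = 0.0268 cm^3/g

0.0268


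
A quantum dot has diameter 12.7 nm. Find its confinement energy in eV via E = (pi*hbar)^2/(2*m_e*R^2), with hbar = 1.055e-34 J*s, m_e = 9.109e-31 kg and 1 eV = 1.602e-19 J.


Radius R = 12.7/2 = 6.35 nm = 6.35e-09 m
E = (pi * 1.055e-34)^2 / (2 * 9.109e-31 * (6.35e-09)^2)
E(J) = 1.4954e-21
E = E(J) / 1.602e-19 = 0.0093 eV

0.0093


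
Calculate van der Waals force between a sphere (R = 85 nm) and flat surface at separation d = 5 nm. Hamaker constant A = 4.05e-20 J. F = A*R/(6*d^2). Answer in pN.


Convert to SI: R = 85 nm = 8.5e-08 m, d = 5 nm = 5e-09 m
F = A * R / (6 * d^2)
F = 4.05e-20 * 8.5e-08 / (6 * (5e-09)^2)
F = 2.295e-11 N = 22.95 pN

22.95


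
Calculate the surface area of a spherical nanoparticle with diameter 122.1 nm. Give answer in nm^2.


Radius r = 122.1/2 = 61.05 nm
Surface area SA = 4 * pi * r^2
SA = 4 * pi * (61.05)^2
SA = 46836.15 nm^2

46836.15


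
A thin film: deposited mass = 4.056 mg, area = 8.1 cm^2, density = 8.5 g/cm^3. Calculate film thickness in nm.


Convert: m = 4.056 mg = 4.0560e-06 kg, A = 8.1 cm^2 = 8.1000e-04 m^2, rho = 8.5 g/cm^3 = 8500 kg/m^3
t = m / (A * rho)
t = 4.0560e-06 / (8.1000e-04 * 8500)
t = 5.8911e-07 m = 589.1 nm

589.1


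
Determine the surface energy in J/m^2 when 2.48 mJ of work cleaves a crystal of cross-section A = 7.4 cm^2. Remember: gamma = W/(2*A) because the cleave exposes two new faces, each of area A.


Convert: A = 7.4 cm^2 = 0.00074 m^2, W = 2.48 mJ = 0.00248 J
Cleaving exposes two faces of area A, so total new surface = 2*A and gamma = W / (2*A)
gamma = 0.00248 / (2 * 0.00074)
gamma = 1.676 J/m^2

1.676


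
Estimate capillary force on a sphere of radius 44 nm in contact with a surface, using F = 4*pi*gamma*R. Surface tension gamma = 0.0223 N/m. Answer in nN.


Convert radius: R = 44 nm = 4.4e-08 m
F = 4 * pi * gamma * R
F = 4 * pi * 0.0223 * 4.4e-08
F = 1.23301e-08 N = 12.3301 nN

12.3301


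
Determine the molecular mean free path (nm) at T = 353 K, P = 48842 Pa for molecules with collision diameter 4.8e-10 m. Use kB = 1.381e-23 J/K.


Mean free path: lambda = kB*T / (sqrt(2) * pi * d^2 * P)
lambda = 1.381e-23 * 353 / (sqrt(2) * pi * (4.8e-10)^2 * 48842)
lambda = 9.75052e-08 m
lambda = 97.51 nm

97.51


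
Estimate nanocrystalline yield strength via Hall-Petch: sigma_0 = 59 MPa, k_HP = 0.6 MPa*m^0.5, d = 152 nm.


d = 152 nm = 1.52e-07 m
sqrt(d) = 0.0003898718
Hall-Petch contribution = k / sqrt(d) = 0.6 / 0.0003898718 = 1539.0 MPa
sigma = sigma_0 + k/sqrt(d) = 59 + 1539.0 = 1598.0 MPa

1598.0


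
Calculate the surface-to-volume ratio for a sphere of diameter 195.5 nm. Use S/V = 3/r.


Radius r = 195.5/2 = 97.75 nm
S/V = 3 / r = 3 / 97.75
S/V = 0.0307 nm^-1

0.0307


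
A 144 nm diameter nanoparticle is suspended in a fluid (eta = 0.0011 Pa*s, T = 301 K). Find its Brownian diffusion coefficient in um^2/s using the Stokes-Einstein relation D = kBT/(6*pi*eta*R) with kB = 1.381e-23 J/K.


Radius R = 144/2 = 72 nm = 7.2e-08 m
D = kB*T / (6*pi*eta*R)
D = 1.381e-23 * 301 / (6 * pi * 0.0011 * 7.2e-08)
D = 2.78441e-12 m^2/s = 2.784 um^2/s

2.784


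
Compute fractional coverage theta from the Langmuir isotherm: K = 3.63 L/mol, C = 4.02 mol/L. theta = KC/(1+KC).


Langmuir isotherm: theta = K*C / (1 + K*C)
K*C = 3.63 * 4.02 = 14.5926
theta = 14.5926 / (1 + 14.5926) = 14.5926 / 15.5926
theta = 0.9359

0.9359


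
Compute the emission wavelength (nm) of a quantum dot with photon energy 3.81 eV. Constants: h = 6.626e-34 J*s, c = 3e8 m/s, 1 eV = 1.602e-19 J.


Convert energy: E = 3.81 eV = 3.81 * 1.602e-19 = 6.10362e-19 J
lambda = h*c / E = 6.626e-34 * 3e8 / 6.10362e-19
lambda = 3.25676e-07 m = 325.7 nm

325.7


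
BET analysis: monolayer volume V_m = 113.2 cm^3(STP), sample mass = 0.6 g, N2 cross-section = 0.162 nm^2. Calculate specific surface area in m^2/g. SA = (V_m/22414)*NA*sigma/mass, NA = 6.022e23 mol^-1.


Number of moles in monolayer = V_m / 22414 = 113.2 / 22414 = 0.00505041
Number of molecules = moles * NA = 0.00505041 * 6.022e23
SA = molecules * sigma / mass
SA = (113.2 / 22414) * 6.022e23 * 0.162e-18 / 0.6
SA = 821.2 m^2/g

821.2


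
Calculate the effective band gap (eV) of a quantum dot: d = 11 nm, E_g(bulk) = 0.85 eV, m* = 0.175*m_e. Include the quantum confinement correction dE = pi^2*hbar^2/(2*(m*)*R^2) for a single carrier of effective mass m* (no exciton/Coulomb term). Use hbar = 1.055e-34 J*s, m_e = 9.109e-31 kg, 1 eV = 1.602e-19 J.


Radius R = 11/2 nm = 5.5e-09 m
Confinement energy dE = pi^2 * hbar^2 / (2 * m_eff * m_e * R^2)
dE = pi^2 * (1.055e-34)^2 / (2 * 0.175 * 9.109e-31 * (5.5e-09)^2) J, divided by 1.602e-19 J/eV
dE = 0.0711 eV
Total band gap = E_g(bulk) + dE = 0.85 + 0.0711 = 0.9211 eV

0.9211


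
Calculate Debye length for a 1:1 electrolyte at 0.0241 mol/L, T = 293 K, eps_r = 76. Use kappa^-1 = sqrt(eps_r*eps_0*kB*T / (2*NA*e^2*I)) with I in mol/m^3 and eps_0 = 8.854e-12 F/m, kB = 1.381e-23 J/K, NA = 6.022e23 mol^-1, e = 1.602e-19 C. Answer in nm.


Ionic strength I = 0.0241 * 1^2 * 1000 = 24.1 mol/m^3
kappa^-1 = sqrt(76 * 8.854e-12 * 1.381e-23 * 293 / (2 * 6.022e23 * (1.602e-19)^2 * 24.1))
kappa^-1 = 1.912 nm

1.912


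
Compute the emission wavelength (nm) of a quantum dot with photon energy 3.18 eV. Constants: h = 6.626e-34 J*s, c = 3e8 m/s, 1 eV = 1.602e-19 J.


Convert energy: E = 3.18 eV = 3.18 * 1.602e-19 = 5.09436e-19 J
lambda = h*c / E = 6.626e-34 * 3e8 / 5.09436e-19
lambda = 3.90196e-07 m = 390.2 nm

390.2


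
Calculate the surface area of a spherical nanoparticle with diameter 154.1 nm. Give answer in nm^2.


Radius r = 154.1/2 = 77.05 nm
Surface area SA = 4 * pi * r^2
SA = 4 * pi * (77.05)^2
SA = 74602.8 nm^2

74602.8


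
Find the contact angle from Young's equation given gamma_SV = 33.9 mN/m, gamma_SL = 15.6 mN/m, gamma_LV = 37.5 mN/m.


cos(theta) = (gamma_SV - gamma_SL) / gamma_LV
cos(theta) = (33.9 - 15.6) / 37.5
cos(theta) = 0.488
theta = arccos(0.488) = 60.79 degrees

60.79


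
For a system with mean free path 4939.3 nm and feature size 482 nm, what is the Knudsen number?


Knudsen number Kn = lambda / L
Kn = 4939.3 / 482
Kn = 10.2475

10.2475


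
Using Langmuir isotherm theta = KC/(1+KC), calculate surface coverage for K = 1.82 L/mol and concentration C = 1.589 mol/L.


Langmuir isotherm: theta = K*C / (1 + K*C)
K*C = 1.82 * 1.589 = 2.89198
theta = 2.89198 / (1 + 2.89198) = 2.89198 / 3.89198
theta = 0.7431

0.7431


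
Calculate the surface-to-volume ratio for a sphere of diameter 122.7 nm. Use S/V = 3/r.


Radius r = 122.7/2 = 61.35 nm
S/V = 3 / r = 3 / 61.35
S/V = 0.0489 nm^-1

0.0489


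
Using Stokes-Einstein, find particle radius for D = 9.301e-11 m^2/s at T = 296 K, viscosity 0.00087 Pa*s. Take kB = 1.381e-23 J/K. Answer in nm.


Stokes-Einstein: R = kB*T / (6*pi*eta*D)
R = 1.381e-23 * 296 / (6 * pi * 0.00087 * 9.301e-11)
R = 2.68e-09 m = 2.68 nm

2.68


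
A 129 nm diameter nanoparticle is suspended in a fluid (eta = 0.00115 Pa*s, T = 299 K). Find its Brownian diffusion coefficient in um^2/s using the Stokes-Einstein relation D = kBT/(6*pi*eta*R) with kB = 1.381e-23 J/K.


Radius R = 129/2 = 64.5 nm = 6.45e-08 m
D = kB*T / (6*pi*eta*R)
D = 1.381e-23 * 299 / (6 * pi * 0.00115 * 6.45e-08)
D = 2.95329e-12 m^2/s = 2.953 um^2/s

2.953


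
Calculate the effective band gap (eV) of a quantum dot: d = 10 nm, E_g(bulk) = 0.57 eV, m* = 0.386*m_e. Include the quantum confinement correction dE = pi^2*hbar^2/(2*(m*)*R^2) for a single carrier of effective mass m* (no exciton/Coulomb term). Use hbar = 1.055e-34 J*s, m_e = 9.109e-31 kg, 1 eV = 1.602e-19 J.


Radius R = 10/2 nm = 5e-09 m
Confinement energy dE = pi^2 * hbar^2 / (2 * m_eff * m_e * R^2)
dE = pi^2 * (1.055e-34)^2 / (2 * 0.386 * 9.109e-31 * (5e-09)^2) J, divided by 1.602e-19 J/eV
dE = 0.039 eV
Total band gap = E_g(bulk) + dE = 0.57 + 0.039 = 0.609 eV

0.609


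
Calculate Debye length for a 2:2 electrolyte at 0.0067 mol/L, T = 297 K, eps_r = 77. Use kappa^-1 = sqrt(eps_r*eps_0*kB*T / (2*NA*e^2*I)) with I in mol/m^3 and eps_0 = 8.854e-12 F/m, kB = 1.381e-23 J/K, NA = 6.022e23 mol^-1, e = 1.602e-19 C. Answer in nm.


Ionic strength I = 0.0067 * 2^2 * 1000 = 26.8 mol/m^3
kappa^-1 = sqrt(77 * 8.854e-12 * 1.381e-23 * 297 / (2 * 6.022e23 * (1.602e-19)^2 * 26.8))
kappa^-1 = 1.837 nm

1.837


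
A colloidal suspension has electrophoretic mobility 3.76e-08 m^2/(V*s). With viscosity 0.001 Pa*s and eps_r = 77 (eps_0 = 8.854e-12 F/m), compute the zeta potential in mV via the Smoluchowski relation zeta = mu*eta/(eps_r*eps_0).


Smoluchowski equation: zeta = mu * eta / (eps_r * eps_0)
zeta = 3.76e-08 * 0.001 / (77 * 8.854e-12)
zeta = 0.055152 V = 55.15 mV

55.15


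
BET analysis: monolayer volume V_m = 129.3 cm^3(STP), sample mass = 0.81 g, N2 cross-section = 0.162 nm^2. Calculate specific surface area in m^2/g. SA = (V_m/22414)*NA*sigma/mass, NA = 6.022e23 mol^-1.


Number of moles in monolayer = V_m / 22414 = 129.3 / 22414 = 0.00576872
Number of molecules = moles * NA = 0.00576872 * 6.022e23
SA = molecules * sigma / mass
SA = (129.3 / 22414) * 6.022e23 * 0.162e-18 / 0.81
SA = 694.8 m^2/g

694.8


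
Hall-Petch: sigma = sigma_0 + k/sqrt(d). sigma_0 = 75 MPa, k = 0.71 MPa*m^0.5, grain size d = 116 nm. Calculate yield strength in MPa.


d = 116 nm = 1.16e-07 m
sqrt(d) = 0.0003405877
Hall-Petch contribution = k / sqrt(d) = 0.71 / 0.0003405877 = 2084.6 MPa
sigma = sigma_0 + k/sqrt(d) = 75 + 2084.6 = 2159.6 MPa

2159.6


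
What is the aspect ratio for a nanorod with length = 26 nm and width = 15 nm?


Aspect ratio AR = length / diameter
AR = 26 / 15
AR = 1.73

1.73


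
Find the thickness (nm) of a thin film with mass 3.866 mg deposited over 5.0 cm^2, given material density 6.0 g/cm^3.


Convert: m = 3.866 mg = 3.8660e-06 kg, A = 5.0 cm^2 = 5.0000e-04 m^2, rho = 6.0 g/cm^3 = 6000 kg/m^3
t = m / (A * rho)
t = 3.8660e-06 / (5.0000e-04 * 6000)
t = 1.2887e-06 m = 1288.7 nm

1288.7


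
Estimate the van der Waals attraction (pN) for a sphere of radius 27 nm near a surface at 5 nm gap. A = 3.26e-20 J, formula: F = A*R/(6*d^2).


Convert to SI: R = 27 nm = 2.7e-08 m, d = 5 nm = 5e-09 m
F = A * R / (6 * d^2)
F = 3.26e-20 * 2.7e-08 / (6 * (5e-09)^2)
F = 5.868e-12 N = 5.868 pN

5.868


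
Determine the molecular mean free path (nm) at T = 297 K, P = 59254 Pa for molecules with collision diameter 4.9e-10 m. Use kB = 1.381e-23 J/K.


Mean free path: lambda = kB*T / (sqrt(2) * pi * d^2 * P)
lambda = 1.381e-23 * 297 / (sqrt(2) * pi * (4.9e-10)^2 * 59254)
lambda = 6.48896e-08 m
lambda = 64.89 nm

64.89


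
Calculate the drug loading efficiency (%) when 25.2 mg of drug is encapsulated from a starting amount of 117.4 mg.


Drug loading efficiency = (drug loaded / drug initial) * 100
DLE = 25.2 / 117.4 * 100
DLE = 0.2147 * 100
DLE = 21.47%

21.47


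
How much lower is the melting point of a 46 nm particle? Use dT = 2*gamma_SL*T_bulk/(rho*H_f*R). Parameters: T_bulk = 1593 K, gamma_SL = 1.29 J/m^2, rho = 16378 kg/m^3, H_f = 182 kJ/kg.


Radius R = 46/2 = 23 nm = 2.3e-08 m
Convert H_f = 182 kJ/kg = 182000 J/kg
dT = 2 * gamma_SL * T_bulk / (rho * H_f * R)
dT = 2 * 1.29 * 1593 / (16378 * 182000 * 2.3e-08)
dT = 59.9 K

59.9


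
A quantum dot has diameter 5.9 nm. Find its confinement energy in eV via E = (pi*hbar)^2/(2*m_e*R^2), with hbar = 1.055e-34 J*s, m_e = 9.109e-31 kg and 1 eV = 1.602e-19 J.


Radius R = 5.9/2 = 2.95 nm = 2.95e-09 m
E = (pi * 1.055e-34)^2 / (2 * 9.109e-31 * (2.95e-09)^2)
E(J) = 6.92883e-21
E = E(J) / 1.602e-19 = 0.0433 eV

0.0433


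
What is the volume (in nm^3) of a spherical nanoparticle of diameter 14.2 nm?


Radius r = 14.2/2 = 7.1 nm
Volume V = (4/3) * pi * r^3
V = (4/3) * pi * (7.1)^3
V = 1499.21 nm^3

1499.21


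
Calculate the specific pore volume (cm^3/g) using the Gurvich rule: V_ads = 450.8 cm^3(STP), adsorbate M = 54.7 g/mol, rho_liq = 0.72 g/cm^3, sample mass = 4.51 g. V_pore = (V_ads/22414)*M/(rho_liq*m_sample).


Moles adsorbed n = V_ads / 22414 = 450.8 / 22414 = 2.011243e-02 mol
Liquid volume V_liq = n * M / rho_liq = 2.011243e-02 * 54.7 / 0.72 = 1.52799 cm^3
Specific pore volume V_pore = V_liq / m_sample = 1.52799 / 4.51
V_pore = 0.3388 cm^3/g

0.3388


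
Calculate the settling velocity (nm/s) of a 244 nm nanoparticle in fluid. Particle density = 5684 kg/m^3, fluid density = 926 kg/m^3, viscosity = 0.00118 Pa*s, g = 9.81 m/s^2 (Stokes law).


Radius R = 244/2 nm = 1.22e-07 m
Density difference = 5684 - 926 = 4758 kg/m^3
v = 2 * R^2 * (rho_p - rho_f) * g / (9 * eta)
v = 2 * (1.22e-07)^2 * 4758 * 9.81 / (9 * 0.00118)
v = 1.30833e-07 m/s = 130.8334 nm/s

130.8334


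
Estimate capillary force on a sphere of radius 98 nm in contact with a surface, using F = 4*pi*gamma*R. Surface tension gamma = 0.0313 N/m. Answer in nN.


Convert radius: R = 98 nm = 9.8e-08 m
F = 4 * pi * gamma * R
F = 4 * pi * 0.0313 * 9.8e-08
F = 3.85461e-08 N = 38.5461 nN

38.5461


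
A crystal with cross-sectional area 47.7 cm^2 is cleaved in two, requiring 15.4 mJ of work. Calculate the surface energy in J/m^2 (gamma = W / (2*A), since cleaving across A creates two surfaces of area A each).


Convert: A = 47.7 cm^2 = 0.00477 m^2, W = 15.4 mJ = 0.0154 J
Cleaving exposes two faces of area A, so total new surface = 2*A and gamma = W / (2*A)
gamma = 0.0154 / (2 * 0.00477)
gamma = 1.614 J/m^2

1.614


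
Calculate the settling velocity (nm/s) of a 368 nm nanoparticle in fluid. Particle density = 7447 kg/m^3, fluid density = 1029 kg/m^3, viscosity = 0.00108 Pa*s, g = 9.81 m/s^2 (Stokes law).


Radius R = 368/2 nm = 1.84e-07 m
Density difference = 7447 - 1029 = 6418 kg/m^3
v = 2 * R^2 * (rho_p - rho_f) * g / (9 * eta)
v = 2 * (1.84e-07)^2 * 6418 * 9.81 / (9 * 0.00108)
v = 4.38599e-07 m/s = 438.5995 nm/s

438.5995


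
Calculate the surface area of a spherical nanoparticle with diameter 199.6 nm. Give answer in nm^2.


Radius r = 199.6/2 = 99.8 nm
Surface area SA = 4 * pi * r^2
SA = 4 * pi * (99.8)^2
SA = 125161.55 nm^2

125161.55


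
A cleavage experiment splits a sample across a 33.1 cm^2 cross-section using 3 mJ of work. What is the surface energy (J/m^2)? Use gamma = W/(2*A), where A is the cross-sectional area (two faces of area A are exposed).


Convert: A = 33.1 cm^2 = 0.00331 m^2, W = 3 mJ = 0.003 J
Cleaving exposes two faces of area A, so total new surface = 2*A and gamma = W / (2*A)
gamma = 0.003 / (2 * 0.00331)
gamma = 0.453 J/m^2

0.453


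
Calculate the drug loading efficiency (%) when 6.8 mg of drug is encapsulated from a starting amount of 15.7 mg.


Drug loading efficiency = (drug loaded / drug initial) * 100
DLE = 6.8 / 15.7 * 100
DLE = 0.4331 * 100
DLE = 43.31%

43.31


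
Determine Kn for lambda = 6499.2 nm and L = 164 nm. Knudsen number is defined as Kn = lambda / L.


Knudsen number Kn = lambda / L
Kn = 6499.2 / 164
Kn = 39.6293

39.6293
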